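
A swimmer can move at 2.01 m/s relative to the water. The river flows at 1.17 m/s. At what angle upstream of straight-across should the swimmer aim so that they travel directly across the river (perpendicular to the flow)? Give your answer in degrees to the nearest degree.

To cancel the current, the upstream component of the swimmer's velocity must equal the flow: 2.01 sin θ = 1.17.
sin θ = 1.17 / 2.01 = 0.5821.
θ = arcsin(0.5821) = 35.598°.

36°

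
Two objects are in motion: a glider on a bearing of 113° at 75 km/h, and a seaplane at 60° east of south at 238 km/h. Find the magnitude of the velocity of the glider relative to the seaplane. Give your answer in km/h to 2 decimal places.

Taking east as x and north as y: glider velocity = (69.038, -29.305) km/h; seaplane velocity = (206.114, -119.000) km/h.
Velocity of glider relative to seaplane = (69.038, -29.305) − (206.114, -119.000) = (-137.076, 89.695) km/h.
Magnitude = |(-137.076, 89.695)| = 163.814 km/h.

163.81 km/h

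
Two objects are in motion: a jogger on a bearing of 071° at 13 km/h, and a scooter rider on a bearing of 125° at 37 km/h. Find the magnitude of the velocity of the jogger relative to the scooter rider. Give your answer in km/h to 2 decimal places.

31.19 km/h

Taking east as x and north as y: jogger velocity = (12.292, 4.232) km/h; scooter rider velocity = (30.309, -21.222) km/h.
Velocity of jogger relative to scooter rider = (12.292, 4.232) − (30.309, -21.222) = (-18.017, 25.455) km/h.
Magnitude = |(-18.017, 25.455)| = 31.186 km/h.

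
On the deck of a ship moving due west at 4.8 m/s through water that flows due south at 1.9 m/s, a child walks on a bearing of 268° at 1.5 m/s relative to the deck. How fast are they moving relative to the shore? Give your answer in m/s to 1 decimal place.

In east/north components (m/s): child relative to ship = (-1.499, -0.052); ship relative to water = (-4.800, 0.000); water relative to ground = (0.000, -1.900).
Sum = (-6.299, -1.952) m/s.
Speed = |(-6.299, -1.952)| = 6.595 m/s.

6.6 m/s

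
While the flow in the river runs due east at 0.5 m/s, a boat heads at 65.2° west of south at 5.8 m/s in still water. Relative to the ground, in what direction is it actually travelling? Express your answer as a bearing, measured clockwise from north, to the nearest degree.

243°

Taking east as x and north as y: velocity relative to the water = (-5.265, -2.433) m/s; the water relative to ground = (0.500, 0.000) m/s.
Velocity relative to ground = (-5.265, -2.433) + (0.500, 0.000) = (-4.765, -2.433) m/s.
Bearing = atan2(-4.77, -2.43) = 242.95° clockwise from north.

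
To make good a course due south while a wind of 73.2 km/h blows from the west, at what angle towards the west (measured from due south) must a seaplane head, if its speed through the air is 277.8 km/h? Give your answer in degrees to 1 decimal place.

The wind pushes perpendicular to the desired track; the heading must have a component into the wind equal to 73.2 km/h: 277.8 sin θ = 73.2.
sin θ = 0.2635, so θ = 15.278°.

15.3°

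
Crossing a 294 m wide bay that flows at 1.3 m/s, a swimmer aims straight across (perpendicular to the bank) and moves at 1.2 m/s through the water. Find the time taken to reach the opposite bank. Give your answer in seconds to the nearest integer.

245 s

The component of the swimmer's velocity perpendicular to the bank is 1.2 m/s.
Only the cross-stream component determines the crossing time; the current contributes nothing perpendicular to the bank.
Time = 294 / 1.200 = 245.000 s.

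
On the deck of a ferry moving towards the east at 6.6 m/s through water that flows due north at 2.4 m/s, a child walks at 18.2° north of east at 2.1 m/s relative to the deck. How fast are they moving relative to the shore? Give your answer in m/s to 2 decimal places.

9.12 m/s

In east/north components (m/s): child relative to ferry = (1.995, 0.656); ferry relative to water = (6.600, 0.000); water relative to ground = (0.000, 2.400).
Sum = (8.595, 3.056) m/s.
Speed = |(8.595, 3.056)| = 9.122 m/s.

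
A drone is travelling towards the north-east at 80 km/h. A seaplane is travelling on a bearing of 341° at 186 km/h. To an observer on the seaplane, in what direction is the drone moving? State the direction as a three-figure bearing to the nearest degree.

Taking east as x and north as y: drone velocity = (56.569, 56.569) km/h; seaplane velocity = (-60.556, 175.866) km/h.
Velocity of drone relative to seaplane = (56.569, 56.569) − (-60.556, 175.866) = (117.124, -119.298) km/h.
Bearing = atan2(117.12, -119.30) = 135.53° clockwise from north.

136°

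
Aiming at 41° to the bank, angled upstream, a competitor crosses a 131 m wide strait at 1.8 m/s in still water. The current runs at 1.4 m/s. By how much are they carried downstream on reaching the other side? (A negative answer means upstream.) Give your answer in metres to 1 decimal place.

Perpendicular speed = 1.181 m/s; crossing time = 131 / 1.181 = 110.932 s.
Net downstream speed = 0.042 m/s.
Drift = 0.042 × 110.932 = 4.606 m (downstream).

4.6 m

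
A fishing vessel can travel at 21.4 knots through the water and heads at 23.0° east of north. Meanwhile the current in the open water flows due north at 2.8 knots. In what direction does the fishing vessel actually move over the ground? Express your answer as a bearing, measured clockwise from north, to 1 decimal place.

Taking east as x and north as y: velocity relative to the water = (8.362, 19.699) knots; the water relative to ground = (0.000, 2.800) knots.
Velocity relative to ground = (8.362, 19.699) + (0.000, 2.800) = (8.362, 22.499) knots.
Bearing = atan2(8.36, 22.50) = 20.39° clockwise from north.

020.4°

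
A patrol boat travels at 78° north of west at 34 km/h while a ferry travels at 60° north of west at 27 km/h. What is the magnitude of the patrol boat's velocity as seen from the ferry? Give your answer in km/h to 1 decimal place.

Taking east as x and north as y: patrol boat velocity = (-7.069, 33.257) km/h; ferry velocity = (-13.500, 23.383) km/h.
Velocity of patrol boat relative to ferry = (-7.069, 33.257) − (-13.500, 23.383) = (6.431, 9.874) km/h.
Magnitude = |(6.431, 9.874)| = 11.784 km/h.

11.8 km/h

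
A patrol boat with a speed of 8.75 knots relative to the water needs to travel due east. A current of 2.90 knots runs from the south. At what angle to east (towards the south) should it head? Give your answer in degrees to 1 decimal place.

The current pushes perpendicular to the desired track; the heading must have a component into the current equal to 2.90 knots: 8.75 sin θ = 2.90.
sin θ = 0.3314, so θ = 19.356°.

19.4°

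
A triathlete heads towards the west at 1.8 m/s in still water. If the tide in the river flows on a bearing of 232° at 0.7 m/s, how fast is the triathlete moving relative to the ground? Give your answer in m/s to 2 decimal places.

2.39 m/s

Taking east as x and north as y: velocity relative to the water = (-1.800, 0.000) m/s; the water relative to ground = (-0.552, -0.431) m/s.
Velocity relative to ground = (-1.800, 0.000) + (-0.552, -0.431) = (-2.352, -0.431) m/s.
Speed = |(-2.352, -0.431)| = 2.391 m/s.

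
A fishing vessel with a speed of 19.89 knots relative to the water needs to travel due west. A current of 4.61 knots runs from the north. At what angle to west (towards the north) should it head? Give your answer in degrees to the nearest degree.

13°

The current pushes perpendicular to the desired track; the heading must have a component into the current equal to 4.61 knots: 19.89 sin θ = 4.61.
sin θ = 0.2318, so θ = 13.402°.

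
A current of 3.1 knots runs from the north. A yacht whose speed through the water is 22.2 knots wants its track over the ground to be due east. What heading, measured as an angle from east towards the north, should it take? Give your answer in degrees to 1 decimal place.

8.0°

The current pushes perpendicular to the desired track; the heading must have a component into the current equal to 3.1 knots: 22.2 sin θ = 3.1.
sin θ = 0.1396, so θ = 8.027°.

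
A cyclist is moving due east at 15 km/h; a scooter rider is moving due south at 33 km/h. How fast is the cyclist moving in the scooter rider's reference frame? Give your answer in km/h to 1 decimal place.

Taking east as x and north as y: cyclist velocity = (15.000, 0.000) km/h; scooter rider velocity = (0.000, -33.000) km/h.
Velocity of cyclist relative to scooter rider = (15.000, 0.000) − (0.000, -33.000) = (15.000, 33.000) km/h.
Magnitude = |(15.000, 33.000)| = 36.249 km/h.

36.2 km/h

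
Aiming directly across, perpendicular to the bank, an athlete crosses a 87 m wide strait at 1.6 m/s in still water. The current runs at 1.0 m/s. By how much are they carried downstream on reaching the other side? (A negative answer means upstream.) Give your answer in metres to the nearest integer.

Perpendicular speed = 1.600 m/s; crossing time = 87 / 1.600 = 54.375 s.
Net downstream speed = 1.000 m/s.
Drift = 1.000 × 54.375 = 54.375 m (downstream).

54 m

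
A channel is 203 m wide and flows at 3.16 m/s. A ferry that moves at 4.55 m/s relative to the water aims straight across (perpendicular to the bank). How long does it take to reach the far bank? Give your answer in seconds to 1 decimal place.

44.6 s

The component of the ferry's velocity perpendicular to the bank is 4.55 m/s.
Only the cross-stream component determines the crossing time; the current contributes nothing perpendicular to the bank.
Time = 203 / 4.550 = 44.615 s.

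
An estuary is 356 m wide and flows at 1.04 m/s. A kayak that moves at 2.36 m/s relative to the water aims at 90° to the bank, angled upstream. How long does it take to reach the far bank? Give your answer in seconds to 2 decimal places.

The component of the kayak's velocity perpendicular to the bank is 2.36 m/s.
Only the cross-stream component determines the crossing time; the current contributes nothing perpendicular to the bank.
Time = 356 / 2.360 = 150.847 s.

150.85 s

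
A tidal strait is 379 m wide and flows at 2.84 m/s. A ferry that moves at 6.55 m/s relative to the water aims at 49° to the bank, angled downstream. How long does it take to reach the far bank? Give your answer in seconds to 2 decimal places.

76.67 s

The component of the ferry's velocity perpendicular to the bank is 6.55 × sin 49° = 4.943 m/s.
The current is parallel to the bank, so it does not affect the crossing time.
Time = 379 / 4.943 = 76.669 s.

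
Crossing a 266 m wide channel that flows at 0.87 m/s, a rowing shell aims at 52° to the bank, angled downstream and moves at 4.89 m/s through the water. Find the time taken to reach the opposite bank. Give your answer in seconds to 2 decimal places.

The component of the rowing shell's velocity perpendicular to the bank is 4.89 × sin 52° = 3.853 m/s.
The current is parallel to the bank, so it does not affect the crossing time.
Time = 266 / 3.853 = 69.030 s.

69.03 s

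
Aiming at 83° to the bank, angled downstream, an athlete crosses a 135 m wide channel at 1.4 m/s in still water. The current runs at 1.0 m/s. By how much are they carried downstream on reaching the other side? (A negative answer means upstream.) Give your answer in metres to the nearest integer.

114 m

Perpendicular speed = 1.390 m/s; crossing time = 135 / 1.390 = 97.153 s.
Net downstream speed = 1.171 m/s.
Drift = 1.171 × 97.153 = 113.729 m (downstream).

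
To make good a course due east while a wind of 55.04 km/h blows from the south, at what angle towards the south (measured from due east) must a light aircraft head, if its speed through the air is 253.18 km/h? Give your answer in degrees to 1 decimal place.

The wind pushes perpendicular to the desired track; the heading must have a component into the wind equal to 55.04 km/h: 253.18 sin θ = 55.04.
sin θ = 0.2174, so θ = 12.556°.

12.6°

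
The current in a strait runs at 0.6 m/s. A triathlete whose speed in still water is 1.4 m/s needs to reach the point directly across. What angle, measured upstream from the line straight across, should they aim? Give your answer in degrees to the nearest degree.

To cancel the current, the upstream component of the triathlete's velocity must equal the flow: 1.4 sin θ = 0.6.
sin θ = 0.6 / 1.4 = 0.4286.
θ = arcsin(0.4286) = 25.377°.

25°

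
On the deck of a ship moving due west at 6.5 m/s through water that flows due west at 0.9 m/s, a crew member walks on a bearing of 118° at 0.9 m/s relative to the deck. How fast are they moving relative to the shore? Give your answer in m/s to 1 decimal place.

6.6 m/s

In east/north components (m/s): crew member relative to ship = (0.795, -0.423); ship relative to water = (-6.500, 0.000); water relative to ground = (-0.900, 0.000).
Sum = (-6.605, -0.423) m/s.
Speed = |(-6.605, -0.423)| = 6.619 m/s.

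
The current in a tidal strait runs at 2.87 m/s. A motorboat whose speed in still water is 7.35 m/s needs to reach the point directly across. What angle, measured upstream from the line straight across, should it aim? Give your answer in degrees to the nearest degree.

23°

To cancel the current, the upstream component of the motorboat's velocity must equal the flow: 7.35 sin θ = 2.87.
sin θ = 2.87 / 7.35 = 0.3905.
θ = arcsin(0.3905) = 22.984°.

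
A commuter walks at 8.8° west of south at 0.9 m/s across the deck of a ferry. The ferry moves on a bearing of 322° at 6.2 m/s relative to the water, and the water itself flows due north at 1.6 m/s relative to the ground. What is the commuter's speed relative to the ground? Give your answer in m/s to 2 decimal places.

6.85 m/s

In east/north components (m/s): commuter relative to ferry = (-0.138, -0.889); ferry relative to water = (-3.817, 4.886); water relative to ground = (0.000, 1.600).
Sum = (-3.955, 5.596) m/s.
Speed = |(-3.955, 5.596)| = 6.853 m/s.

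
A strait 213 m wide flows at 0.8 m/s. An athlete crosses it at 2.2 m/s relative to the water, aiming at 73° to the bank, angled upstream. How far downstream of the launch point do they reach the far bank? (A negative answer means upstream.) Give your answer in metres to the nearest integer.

16 m

Perpendicular speed = 2.104 m/s; crossing time = 213 / 2.104 = 101.242 s.
Net downstream speed = 0.157 m/s.
Drift = 0.157 × 101.242 = 15.873 m (downstream).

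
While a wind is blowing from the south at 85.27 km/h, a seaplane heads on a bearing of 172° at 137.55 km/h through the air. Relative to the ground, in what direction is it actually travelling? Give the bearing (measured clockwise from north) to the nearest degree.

Taking east as x and north as y: velocity relative to the air = (19.143, -136.211) km/h; the air relative to ground = (0.000, 85.270) km/h.
Velocity relative to ground = (19.143, -136.211) + (0.000, 85.270) = (19.143, -50.941) km/h.
Bearing = atan2(19.14, -50.94) = 159.40° clockwise from north.

159°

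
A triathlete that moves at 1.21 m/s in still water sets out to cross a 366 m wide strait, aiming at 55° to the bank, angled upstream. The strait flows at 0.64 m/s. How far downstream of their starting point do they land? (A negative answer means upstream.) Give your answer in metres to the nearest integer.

Perpendicular speed = 0.991 m/s; crossing time = 366 / 0.991 = 369.259 s.
Net downstream speed = -0.054 m/s.
Drift = -0.054 × 369.259 = -19.950 m (upstream).

-20 m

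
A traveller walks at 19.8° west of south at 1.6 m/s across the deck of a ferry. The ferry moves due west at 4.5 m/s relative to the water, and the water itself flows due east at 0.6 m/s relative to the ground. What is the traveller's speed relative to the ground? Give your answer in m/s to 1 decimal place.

In east/north components (m/s): traveller relative to ferry = (-0.542, -1.505); ferry relative to water = (-4.500, 0.000); water relative to ground = (0.600, 0.000).
Sum = (-4.442, -1.505) m/s.
Speed = |(-4.442, -1.505)| = 4.690 m/s.

4.7 m/s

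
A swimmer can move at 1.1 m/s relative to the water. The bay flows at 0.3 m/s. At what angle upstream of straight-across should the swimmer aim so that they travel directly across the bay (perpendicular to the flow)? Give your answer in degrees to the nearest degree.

16°

To cancel the current, the upstream component of the swimmer's velocity must equal the flow: 1.1 sin θ = 0.3.
sin θ = 0.3 / 1.1 = 0.2727.
θ = arcsin(0.2727) = 15.827°.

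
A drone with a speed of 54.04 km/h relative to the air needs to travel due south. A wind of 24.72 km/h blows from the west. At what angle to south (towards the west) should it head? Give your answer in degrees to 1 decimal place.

27.2°

The wind pushes perpendicular to the desired track; the heading must have a component into the wind equal to 24.72 km/h: 54.04 sin θ = 24.72.
sin θ = 0.4574, so θ = 27.222°.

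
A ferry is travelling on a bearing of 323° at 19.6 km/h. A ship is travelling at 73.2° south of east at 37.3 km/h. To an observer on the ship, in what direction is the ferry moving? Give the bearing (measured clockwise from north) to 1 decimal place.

336.3°

Taking east as x and north as y: ferry velocity = (-11.796, 15.653) km/h; ship velocity = (10.781, -35.708) km/h.
Velocity of ferry relative to ship = (-11.796, 15.653) − (10.781, -35.708) = (-22.576, 51.361) km/h.
Bearing = atan2(-22.58, 51.36) = 336.27° clockwise from north.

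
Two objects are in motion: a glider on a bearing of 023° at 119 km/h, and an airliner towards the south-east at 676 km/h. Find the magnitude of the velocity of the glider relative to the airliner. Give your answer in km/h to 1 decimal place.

Taking east as x and north as y: glider velocity = (46.497, 109.540) km/h; airliner velocity = (478.004, -478.004) km/h.
Velocity of glider relative to airliner = (46.497, 109.540) − (478.004, -478.004) = (-431.507, 587.544) km/h.
Magnitude = |(-431.507, 587.544)| = 728.976 km/h.

729.0 km/h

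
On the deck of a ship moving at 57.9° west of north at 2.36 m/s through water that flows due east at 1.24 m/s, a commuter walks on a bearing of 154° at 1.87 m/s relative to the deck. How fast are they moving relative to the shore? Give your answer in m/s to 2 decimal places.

0.43 m/s

In east/north components (m/s): commuter relative to ship = (0.820, -1.681); ship relative to water = (-1.999, 1.254); water relative to ground = (1.240, 0.000).
Sum = (0.061, -0.427) m/s.
Speed = |(0.061, -0.427)| = 0.431 m/s.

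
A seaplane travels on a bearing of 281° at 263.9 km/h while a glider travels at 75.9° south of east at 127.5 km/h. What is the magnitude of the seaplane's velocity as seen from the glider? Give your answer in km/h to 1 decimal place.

Taking east as x and north as y: seaplane velocity = (-259.051, 50.354) km/h; glider velocity = (31.061, -123.659) km/h.
Velocity of seaplane relative to glider = (-259.051, 50.354) − (31.061, -123.659) = (-290.112, 174.013) km/h.
Magnitude = |(-290.112, 174.013)| = 338.298 km/h.

338.3 km/h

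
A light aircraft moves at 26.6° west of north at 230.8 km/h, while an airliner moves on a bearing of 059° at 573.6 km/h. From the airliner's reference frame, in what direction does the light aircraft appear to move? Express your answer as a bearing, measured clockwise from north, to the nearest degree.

261°

Taking east as x and north as y: light aircraft velocity = (-103.343, 206.371) km/h; airliner velocity = (491.671, 295.426) km/h.
Velocity of light aircraft relative to airliner = (-103.343, 206.371) − (491.671, 295.426) = (-595.014, -89.055) km/h.
Bearing = atan2(-595.01, -89.06) = 261.49° clockwise from north.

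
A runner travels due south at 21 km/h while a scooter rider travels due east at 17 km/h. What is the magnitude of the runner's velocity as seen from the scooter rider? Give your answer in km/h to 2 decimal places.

27.02 km/h

Taking east as x and north as y: runner velocity = (0.000, -21.000) km/h; scooter rider velocity = (17.000, 0.000) km/h.
Velocity of runner relative to scooter rider = (0.000, -21.000) − (17.000, 0.000) = (-17.000, -21.000) km/h.
Magnitude = |(-17.000, -21.000)| = 27.019 km/h.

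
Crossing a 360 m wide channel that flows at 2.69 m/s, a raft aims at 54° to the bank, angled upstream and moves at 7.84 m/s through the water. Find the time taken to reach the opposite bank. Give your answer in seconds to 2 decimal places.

56.76 s

The component of the raft's velocity perpendicular to the bank is 7.84 × sin 54° = 6.343 m/s.
The current is parallel to the bank, so it does not affect the crossing time.
Time = 360 / 6.343 = 56.758 s.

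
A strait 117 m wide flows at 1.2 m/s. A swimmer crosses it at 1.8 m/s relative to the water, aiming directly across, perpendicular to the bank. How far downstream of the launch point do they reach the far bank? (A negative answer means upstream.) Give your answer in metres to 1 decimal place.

Perpendicular speed = 1.800 m/s; crossing time = 117 / 1.800 = 65.000 s.
Net downstream speed = 1.200 m/s.
Drift = 1.200 × 65.000 = 78.000 m (downstream).

78.0 m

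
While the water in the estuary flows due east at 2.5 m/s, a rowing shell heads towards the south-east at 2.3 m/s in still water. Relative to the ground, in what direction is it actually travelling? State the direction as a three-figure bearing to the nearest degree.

112°

Taking east as x and north as y: velocity relative to the water = (1.626, -1.626) m/s; the water relative to ground = (2.500, 0.000) m/s.
Velocity relative to ground = (1.626, -1.626) + (2.500, 0.000) = (4.126, -1.626) m/s.
Bearing = atan2(4.13, -1.63) = 111.51° clockwise from north.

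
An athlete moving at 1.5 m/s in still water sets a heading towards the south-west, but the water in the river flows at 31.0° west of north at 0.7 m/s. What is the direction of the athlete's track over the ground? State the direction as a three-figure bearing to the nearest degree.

Taking east as x and north as y: velocity relative to the water = (-1.061, -1.061) m/s; the water relative to ground = (-0.361, 0.600) m/s.
Velocity relative to ground = (-1.061, -1.061) + (-0.361, 0.600) = (-1.421, -0.461) m/s.
Bearing = atan2(-1.42, -0.46) = 252.04° clockwise from north.

252°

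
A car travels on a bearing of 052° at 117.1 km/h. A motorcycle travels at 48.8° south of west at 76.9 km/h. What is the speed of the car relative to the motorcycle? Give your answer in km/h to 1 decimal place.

193.2 km/h

Taking east as x and north as y: car velocity = (92.276, 72.094) km/h; motorcycle velocity = (-50.653, -57.861) km/h.
Velocity of car relative to motorcycle = (92.276, 72.094) − (-50.653, -57.861) = (142.929, 129.955) km/h.
Magnitude = |(142.929, 129.955)| = 193.176 km/h.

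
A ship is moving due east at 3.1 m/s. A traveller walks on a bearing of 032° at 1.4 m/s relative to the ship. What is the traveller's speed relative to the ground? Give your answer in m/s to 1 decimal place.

4.0 m/s

Taking east as x and north as y: ship velocity = (3.100, 0.000) m/s; traveller velocity relative to ship = (0.742, 1.187) m/s.
Velocity relative to ground = (3.100, 0.000) + (0.742, 1.187) = (3.842, 1.187) m/s.
Speed = |(3.842, 1.187)| = 4.021 m/s.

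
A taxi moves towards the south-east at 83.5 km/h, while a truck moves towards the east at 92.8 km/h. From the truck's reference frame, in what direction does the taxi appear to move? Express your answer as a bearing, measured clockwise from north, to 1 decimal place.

Taking east as x and north as y: taxi velocity = (59.043, -59.043) km/h; truck velocity = (92.800, 0.000) km/h.
Velocity of taxi relative to truck = (59.043, -59.043) − (92.800, 0.000) = (-33.757, -59.043) km/h.
Bearing = atan2(-33.76, -59.04) = 209.76° clockwise from north.

209.8°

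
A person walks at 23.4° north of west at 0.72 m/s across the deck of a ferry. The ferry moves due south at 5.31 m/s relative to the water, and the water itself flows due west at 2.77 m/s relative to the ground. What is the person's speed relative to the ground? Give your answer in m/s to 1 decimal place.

6.1 m/s

In east/north components (m/s): person relative to ferry = (-0.661, 0.286); ferry relative to water = (0.000, -5.310); water relative to ground = (-2.770, 0.000).
Sum = (-3.431, -5.024) m/s.
Speed = |(-3.431, -5.024)| = 6.084 m/s.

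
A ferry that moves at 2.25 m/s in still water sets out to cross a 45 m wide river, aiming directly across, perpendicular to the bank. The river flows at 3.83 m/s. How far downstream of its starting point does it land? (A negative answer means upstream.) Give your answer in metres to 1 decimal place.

Perpendicular speed = 2.250 m/s; crossing time = 45 / 2.250 = 20.000 s.
Net downstream speed = 3.830 m/s.
Drift = 3.830 × 20.000 = 76.600 m (downstream).

76.6 m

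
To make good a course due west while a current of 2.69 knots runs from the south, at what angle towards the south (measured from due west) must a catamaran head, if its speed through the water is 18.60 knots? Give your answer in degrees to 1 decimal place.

8.3°

The current pushes perpendicular to the desired track; the heading must have a component into the current equal to 2.69 knots: 18.60 sin θ = 2.69.
sin θ = 0.1446, so θ = 8.315°.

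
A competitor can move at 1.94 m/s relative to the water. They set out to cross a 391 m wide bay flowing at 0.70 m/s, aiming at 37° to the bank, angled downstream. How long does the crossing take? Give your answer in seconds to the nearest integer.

335 s

The component of the competitor's velocity perpendicular to the bank is 1.94 × sin 37° = 1.168 m/s.
Only the cross-stream component determines the crossing time; the current contributes nothing perpendicular to the bank.
Time = 391 / 1.168 = 334.898 s.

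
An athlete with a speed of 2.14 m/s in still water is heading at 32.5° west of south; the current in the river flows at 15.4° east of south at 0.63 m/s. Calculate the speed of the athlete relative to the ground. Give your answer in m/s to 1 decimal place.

Taking east as x and north as y: velocity relative to the water = (-1.150, -1.805) m/s; the water relative to ground = (0.167, -0.607) m/s.
Velocity relative to ground = (-1.150, -1.805) + (0.167, -0.607) = (-0.983, -2.412) m/s.
Speed = |(-0.983, -2.412)| = 2.605 m/s.

2.6 m/s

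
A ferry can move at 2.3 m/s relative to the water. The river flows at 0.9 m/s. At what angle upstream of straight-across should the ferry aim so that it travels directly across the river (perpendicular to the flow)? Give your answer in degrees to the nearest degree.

To cancel the current, the upstream component of the ferry's velocity must equal the flow: 2.3 sin θ = 0.9.
sin θ = 0.9 / 2.3 = 0.3913.
θ = arcsin(0.3913) = 23.036°.

23°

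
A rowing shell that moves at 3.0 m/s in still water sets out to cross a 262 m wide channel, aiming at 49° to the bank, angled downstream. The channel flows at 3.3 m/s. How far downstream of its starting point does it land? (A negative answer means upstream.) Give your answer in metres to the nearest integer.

610 m

Perpendicular speed = 2.264 m/s; crossing time = 262 / 2.264 = 115.718 s.
Net downstream speed = 5.268 m/s.
Drift = 5.268 × 115.718 = 609.622 m (downstream).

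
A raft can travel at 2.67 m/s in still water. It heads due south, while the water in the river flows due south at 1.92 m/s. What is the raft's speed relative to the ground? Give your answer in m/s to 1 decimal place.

Taking east as x and north as y: velocity relative to the water = (0.000, -2.670) m/s; the water relative to ground = (0.000, -1.920) m/s.
Velocity relative to ground = (0.000, -2.670) + (0.000, -1.920) = (0.000, -4.590) m/s.
Speed = |(0.000, -4.590)| = 4.590 m/s.

4.6 m/s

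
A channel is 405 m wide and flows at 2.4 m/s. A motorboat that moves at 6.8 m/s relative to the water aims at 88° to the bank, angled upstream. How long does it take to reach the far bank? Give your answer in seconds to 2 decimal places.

The component of the motorboat's velocity perpendicular to the bank is 6.8 × sin 88° = 6.796 m/s.
The flow acts along the bank and has no component across it.
Time = 405 / 6.796 = 59.595 s.

59.60 s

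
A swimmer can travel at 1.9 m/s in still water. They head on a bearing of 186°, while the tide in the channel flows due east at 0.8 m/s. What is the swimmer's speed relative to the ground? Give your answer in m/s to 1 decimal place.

2.0 m/s

Taking east as x and north as y: velocity relative to the water = (-0.199, -1.890) m/s; the water relative to ground = (0.800, 0.000) m/s.
Velocity relative to ground = (-0.199, -1.890) + (0.800, 0.000) = (0.601, -1.890) m/s.
Speed = |(0.601, -1.890)| = 1.983 m/s.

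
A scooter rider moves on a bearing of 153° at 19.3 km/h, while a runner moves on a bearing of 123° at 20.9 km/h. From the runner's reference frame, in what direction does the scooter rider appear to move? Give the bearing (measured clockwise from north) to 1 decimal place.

Taking east as x and north as y: scooter rider velocity = (8.762, -17.196) km/h; runner velocity = (17.528, -11.383) km/h.
Velocity of scooter rider relative to runner = (8.762, -17.196) − (17.528, -11.383) = (-8.766, -5.813) km/h.
Bearing = atan2(-8.77, -5.81) = 236.45° clockwise from north.

236.4°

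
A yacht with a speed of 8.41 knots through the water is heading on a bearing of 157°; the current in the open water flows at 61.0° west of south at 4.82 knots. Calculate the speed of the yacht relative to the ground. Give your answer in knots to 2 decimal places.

Taking east as x and north as y: velocity relative to the water = (3.286, -7.741) knots; the water relative to ground = (-4.216, -2.337) knots.
Velocity relative to ground = (3.286, -7.741) + (-4.216, -2.337) = (-0.930, -10.078) knots.
Speed = |(-0.930, -10.078)| = 10.121 knots.

10.12 knots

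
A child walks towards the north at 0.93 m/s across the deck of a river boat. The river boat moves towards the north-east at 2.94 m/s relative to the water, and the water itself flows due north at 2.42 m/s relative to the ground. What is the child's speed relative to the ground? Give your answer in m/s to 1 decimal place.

In east/north components (m/s): child relative to river boat = (0.000, 0.930); river boat relative to water = (2.079, 2.079); water relative to ground = (0.000, 2.420).
Sum = (2.079, 5.429) m/s.
Speed = |(2.079, 5.429)| = 5.813 m/s.

5.8 m/s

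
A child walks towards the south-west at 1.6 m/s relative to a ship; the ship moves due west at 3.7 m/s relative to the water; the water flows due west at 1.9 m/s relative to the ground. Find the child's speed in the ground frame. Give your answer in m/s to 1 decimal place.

In east/north components (m/s): child relative to ship = (-1.131, -1.131); ship relative to water = (-3.700, 0.000); water relative to ground = (-1.900, 0.000).
Sum = (-6.731, -1.131) m/s.
Speed = |(-6.731, -1.131)| = 6.826 m/s.

6.8 m/s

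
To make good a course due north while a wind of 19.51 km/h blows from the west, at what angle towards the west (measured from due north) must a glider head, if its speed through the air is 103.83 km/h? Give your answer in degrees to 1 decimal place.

10.8°

The wind pushes perpendicular to the desired track; the heading must have a component into the wind equal to 19.51 km/h: 103.83 sin θ = 19.51.
sin θ = 0.1879, so θ = 10.830°.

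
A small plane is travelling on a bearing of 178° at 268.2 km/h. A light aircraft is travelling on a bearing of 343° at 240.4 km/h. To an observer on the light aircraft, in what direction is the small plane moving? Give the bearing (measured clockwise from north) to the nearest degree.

171°

Taking east as x and north as y: small plane velocity = (9.360, -268.037) km/h; light aircraft velocity = (-70.286, 229.896) km/h.
Velocity of small plane relative to light aircraft = (9.360, -268.037) − (-70.286, 229.896) = (79.646, -497.932) km/h.
Bearing = atan2(79.65, -497.93) = 170.91° clockwise from north.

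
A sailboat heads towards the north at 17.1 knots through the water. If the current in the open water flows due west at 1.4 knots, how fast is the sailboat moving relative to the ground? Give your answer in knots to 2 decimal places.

17.16 knots

Taking east as x and north as y: velocity relative to the water = (0.000, 17.100) knots; the water relative to ground = (-1.400, 0.000) knots.
Velocity relative to ground = (0.000, 17.100) + (-1.400, 0.000) = (-1.400, 17.100) knots.
Speed = |(-1.400, 17.100)| = 17.157 knots.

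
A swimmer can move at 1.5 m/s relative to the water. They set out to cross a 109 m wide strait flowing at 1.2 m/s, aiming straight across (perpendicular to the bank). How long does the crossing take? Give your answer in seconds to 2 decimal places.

The component of the swimmer's velocity perpendicular to the bank is 1.5 m/s.
The current is parallel to the bank, so it does not affect the crossing time.
Time = 109 / 1.500 = 72.667 s.

72.67 s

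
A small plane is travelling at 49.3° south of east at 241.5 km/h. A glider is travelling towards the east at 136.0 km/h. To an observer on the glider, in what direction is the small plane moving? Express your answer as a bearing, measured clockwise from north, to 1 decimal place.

173.3°

Taking east as x and north as y: small plane velocity = (157.482, -183.089) km/h; glider velocity = (136.000, 0.000) km/h.
Velocity of small plane relative to glider = (157.482, -183.089) − (136.000, 0.000) = (21.482, -183.089) km/h.
Bearing = atan2(21.48, -183.09) = 173.31° clockwise from north.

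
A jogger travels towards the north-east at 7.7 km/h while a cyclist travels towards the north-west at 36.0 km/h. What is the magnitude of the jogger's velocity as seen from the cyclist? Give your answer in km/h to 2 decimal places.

Taking east as x and north as y: jogger velocity = (5.445, 5.445) km/h; cyclist velocity = (-25.456, 25.456) km/h.
Velocity of jogger relative to cyclist = (5.445, 5.445) − (-25.456, 25.456) = (30.901, -20.011) km/h.
Magnitude = |(30.901, -20.011)| = 36.814 km/h.

36.81 km/h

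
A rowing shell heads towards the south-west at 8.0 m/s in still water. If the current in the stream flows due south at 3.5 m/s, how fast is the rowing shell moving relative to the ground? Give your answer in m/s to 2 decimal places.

10.76 m/s

Taking east as x and north as y: velocity relative to the water = (-5.657, -5.657) m/s; the water relative to ground = (0.000, -3.500) m/s.
Velocity relative to ground = (-5.657, -5.657) + (0.000, -3.500) = (-5.657, -9.157) m/s.
Speed = |(-5.657, -9.157)| = 10.763 m/s.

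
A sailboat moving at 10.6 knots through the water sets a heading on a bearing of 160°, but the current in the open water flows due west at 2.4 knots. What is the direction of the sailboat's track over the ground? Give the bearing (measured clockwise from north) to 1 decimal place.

Taking east as x and north as y: velocity relative to the water = (3.625, -9.961) knots; the water relative to ground = (-2.400, 0.000) knots.
Velocity relative to ground = (3.625, -9.961) + (-2.400, 0.000) = (1.225, -9.961) knots.
Bearing = atan2(1.23, -9.96) = 172.99° clockwise from north.

173.0°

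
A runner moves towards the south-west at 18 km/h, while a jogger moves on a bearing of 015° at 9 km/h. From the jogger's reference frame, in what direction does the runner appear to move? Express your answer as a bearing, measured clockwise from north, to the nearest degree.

215°

Taking east as x and north as y: runner velocity = (-12.728, -12.728) km/h; jogger velocity = (2.329, 8.693) km/h.
Velocity of runner relative to jogger = (-12.728, -12.728) − (2.329, 8.693) = (-15.057, -21.421) km/h.
Bearing = atan2(-15.06, -21.42) = 215.10° clockwise from north.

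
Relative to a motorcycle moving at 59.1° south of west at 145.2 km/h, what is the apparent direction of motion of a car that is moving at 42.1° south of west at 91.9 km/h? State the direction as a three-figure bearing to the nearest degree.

006°

Taking east as x and north as y: car velocity = (-68.188, -61.612) km/h; motorcycle velocity = (-74.566, -124.591) km/h.
Velocity of car relative to motorcycle = (-68.188, -61.612) − (-74.566, -124.591) = (6.379, 62.979) km/h.
Bearing = atan2(6.38, 62.98) = 5.78° clockwise from north.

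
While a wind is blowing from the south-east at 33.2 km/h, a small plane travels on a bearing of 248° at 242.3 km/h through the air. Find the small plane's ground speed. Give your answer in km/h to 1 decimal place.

Taking east as x and north as y: velocity relative to the air = (-224.657, -90.767) km/h; the air relative to ground = (-23.476, 23.476) km/h.
Velocity relative to ground = (-224.657, -90.767) + (-23.476, 23.476) = (-248.133, -67.291) km/h.
Speed = |(-248.133, -67.291)| = 257.095 km/h.

257.1 km/h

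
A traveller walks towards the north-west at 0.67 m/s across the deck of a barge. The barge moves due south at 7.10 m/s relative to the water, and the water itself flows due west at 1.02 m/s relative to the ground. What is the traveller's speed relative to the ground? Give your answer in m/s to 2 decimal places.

In east/north components (m/s): traveller relative to barge = (-0.474, 0.474); barge relative to water = (0.000, -7.100); water relative to ground = (-1.020, 0.000).
Sum = (-1.494, -6.626) m/s.
Speed = |(-1.494, -6.626)| = 6.793 m/s.

6.79 m/s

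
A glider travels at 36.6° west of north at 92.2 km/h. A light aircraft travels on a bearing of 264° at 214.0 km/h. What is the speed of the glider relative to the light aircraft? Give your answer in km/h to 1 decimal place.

185.0 km/h

Taking east as x and north as y: glider velocity = (-54.972, 74.020) km/h; light aircraft velocity = (-212.828, -22.369) km/h.
Velocity of glider relative to light aircraft = (-54.972, 74.020) − (-212.828, -22.369) = (157.856, 96.389) km/h.
Magnitude = |(157.856, 96.389)| = 184.957 km/h.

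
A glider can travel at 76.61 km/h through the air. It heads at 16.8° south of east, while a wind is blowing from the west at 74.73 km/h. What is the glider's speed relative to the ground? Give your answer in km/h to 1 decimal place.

Taking east as x and north as y: velocity relative to the air = (73.340, -22.143) km/h; the air relative to ground = (74.730, 0.000) km/h.
Velocity relative to ground = (73.340, -22.143) + (74.730, 0.000) = (148.070, -22.143) km/h.
Speed = |(148.070, -22.143)| = 149.717 km/h.

149.7 km/h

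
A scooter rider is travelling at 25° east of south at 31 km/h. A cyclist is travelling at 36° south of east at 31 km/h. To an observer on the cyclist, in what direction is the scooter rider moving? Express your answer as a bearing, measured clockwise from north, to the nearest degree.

230°

Taking east as x and north as y: scooter rider velocity = (13.101, -28.096) km/h; cyclist velocity = (25.080, -18.221) km/h.
Velocity of scooter rider relative to cyclist = (13.101, -28.096) − (25.080, -18.221) = (-11.978, -9.874) km/h.
Bearing = atan2(-11.98, -9.87) = 230.50° clockwise from north.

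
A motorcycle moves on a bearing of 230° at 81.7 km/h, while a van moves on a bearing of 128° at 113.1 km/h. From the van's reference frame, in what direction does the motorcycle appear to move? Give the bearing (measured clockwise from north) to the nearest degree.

276°

Taking east as x and north as y: motorcycle velocity = (-62.586, -52.516) km/h; van velocity = (89.124, -69.631) km/h.
Velocity of motorcycle relative to van = (-62.586, -52.516) − (89.124, -69.631) = (-151.710, 17.116) km/h.
Bearing = atan2(-151.71, 17.12) = 276.44° clockwise from north.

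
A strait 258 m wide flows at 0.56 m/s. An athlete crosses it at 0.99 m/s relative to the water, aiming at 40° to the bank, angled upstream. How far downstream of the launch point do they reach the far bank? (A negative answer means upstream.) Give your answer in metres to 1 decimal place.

Perpendicular speed = 0.636 m/s; crossing time = 258 / 0.636 = 405.431 s.
Net downstream speed = -0.198 m/s.
Drift = -0.198 × 405.431 = -80.431 m (upstream).

-80.4 m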